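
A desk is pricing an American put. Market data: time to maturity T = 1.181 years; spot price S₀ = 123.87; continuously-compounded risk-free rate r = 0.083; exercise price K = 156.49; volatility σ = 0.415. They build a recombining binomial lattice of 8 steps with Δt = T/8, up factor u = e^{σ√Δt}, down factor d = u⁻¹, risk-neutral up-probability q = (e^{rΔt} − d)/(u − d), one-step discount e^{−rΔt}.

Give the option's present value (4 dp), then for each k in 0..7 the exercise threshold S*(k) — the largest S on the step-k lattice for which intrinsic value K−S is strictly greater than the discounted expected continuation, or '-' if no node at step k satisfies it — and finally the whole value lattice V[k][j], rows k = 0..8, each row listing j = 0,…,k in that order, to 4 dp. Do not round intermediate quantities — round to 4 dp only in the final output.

price = 37.8364
boundary = - - 90.0468 105.6130 90.0468 105.6130 90.0468 105.6130
tree:
37.8364
50.9838 25.5566
66.4432 36.7053 14.9822
79.7150 50.8770 23.3679 6.9237
91.0308 66.4432 35.2214 12.0310 1.9612
100.6787 79.7150 50.8770 20.3560 3.9607 0.0000
108.9047 91.0308 66.4432 33.1508 7.9985 0.0000 0.0000
115.9182 100.6787 79.7150 50.8770 16.1527 0.0000 0.0000 0.0000
121.8980 108.9047 91.0308 66.4432 32.6200 0.0000 0.0000 0.0000 0.0000

Δt=0.14763  u=1.17287  d=0.85261  q=0.49872  discount=0.98782
step 8 (expiry): payoffs max(K−S,0) = 121.8980 108.9047 91.0308 66.4432 32.6200 0.0000 0.0000 0.0000 0.0000
step 7: (k=7,j=0): S=40.5718, (K−S)⁺=115.9182, hold=114.0124 ⇒ V=115.9182 exercise | (k=7,j=1): S=55.8113, (K−S)⁺=100.6787, hold=98.7730 ⇒ V=100.6787 exercise | (k=7,j=2): S=76.7750, (K−S)⁺=79.7150, hold=77.8093 ⇒ V=79.7150 exercise | (k=7,j=3): S=105.6130, (K−S)⁺=50.8770, hold=48.9713 ⇒ V=50.8770 exercise | (k=7,j=4): S=145.2831, (K−S)⁺=11.2069, hold=16.1527 ⇒ V=16.1527 continue | (k=7,j=5): S=199.8539, (K−S)⁺=0.0000, hold=0.0000 ⇒ V=0.0000 continue | (k=7,j=6): S=274.9225, (K−S)⁺=0.0000, hold=0.0000 ⇒ V=0.0000 continue | (k=7,j=7): S=378.1881, (K−S)⁺=0.0000, hold=0.0000 ⇒ V=0.0000 continue  boundary S*=105.6130
step 6: (k=6,j=0): S=47.5853, (K−S)⁺=108.9047, hold=106.9989 ⇒ V=108.9047 exercise | (k=6,j=1): S=65.4592, (K−S)⁺=91.0308, hold=89.1250 ⇒ V=91.0308 exercise | (k=6,j=2): S=90.0468, (K−S)⁺=66.4432, hold=64.5374 ⇒ V=66.4432 exercise | (k=6,j=3): S=123.8700, (K−S)⁺=32.6200, hold=33.1508 ⇒ V=33.1508 continue | (k=6,j=4): S=170.3977, (K−S)⁺=0.0000, hold=7.9985 ⇒ V=7.9985 continue | (k=6,j=5): S=234.4021, (K−S)⁺=0.0000, hold=0.0000 ⇒ V=0.0000 continue | (k=6,j=6): S=322.4475, (K−S)⁺=0.0000, hold=0.0000 ⇒ V=0.0000 continue  boundary S*=90.0468
step 5: (k=5,j=0): S=55.8113, (K−S)⁺=100.6787, hold=98.7730 ⇒ V=100.6787 exercise | (k=5,j=1): S=76.7750, (K−S)⁺=79.7150, hold=77.8093 ⇒ V=79.7150 exercise | (k=5,j=2): S=105.6130, (K−S)⁺=50.8770, hold=49.2327 ⇒ V=50.8770 exercise | (k=5,j=3): S=145.2831, (K−S)⁺=11.2069, hold=20.3560 ⇒ V=20.3560 continue | (k=5,j=4): S=199.8539, (K−S)⁺=0.0000, hold=3.9607 ⇒ V=3.9607 continue | (k=5,j=5): S=274.9225, (K−S)⁺=0.0000, hold=0.0000 ⇒ V=0.0000 continue  boundary S*=105.6130
step 4: (k=4,j=0): S=65.4592, (K−S)⁺=91.0308, hold=89.1250 ⇒ V=91.0308 exercise | (k=4,j=1): S=90.0468, (K−S)⁺=66.4432, hold=64.5374 ⇒ V=66.4432 exercise | (k=4,j=2): S=123.8700, (K−S)⁺=32.6200, hold=35.2214 ⇒ V=35.2214 continue | (k=4,j=3): S=170.3977, (K−S)⁺=0.0000, hold=12.0310 ⇒ V=12.0310 continue | (k=4,j=4): S=234.4021, (K−S)⁺=0.0000, hold=1.9612 ⇒ V=1.9612 continue  boundary S*=90.0468
step 3: (k=3,j=0): S=76.7750, (K−S)⁺=79.7150, hold=77.8093 ⇒ V=79.7150 exercise | (k=3,j=1): S=105.6130, (K−S)⁺=50.8770, hold=50.2528 ⇒ V=50.8770 exercise | (k=3,j=2): S=145.2831, (K−S)⁺=11.2069, hold=23.3679 ⇒ V=23.3679 continue | (k=3,j=3): S=199.8539, (K−S)⁺=0.0000, hold=6.9237 ⇒ V=6.9237 continue  boundary S*=105.6130
step 2: (k=2,j=0): S=90.0468, (K−S)⁺=66.4432, hold=64.5374 ⇒ V=66.4432 exercise | (k=2,j=1): S=123.8700, (K−S)⁺=32.6200, hold=36.7053 ⇒ V=36.7053 continue | (k=2,j=2): S=170.3977, (K−S)⁺=0.0000, hold=14.9822 ⇒ V=14.9822 continue  boundary S*=90.0468
step 1: (k=1,j=0): S=105.6130, (K−S)⁺=50.8770, hold=50.9838 ⇒ V=50.9838 continue | (k=1,j=1): S=145.2831, (K−S)⁺=11.2069, hold=25.5566 ⇒ V=25.5566 continue  boundary S*=-
step 0: (k=0,j=0): S=123.8700, (K−S)⁺=32.6200, hold=37.8364 ⇒ V=37.8364 continue  boundary S*=-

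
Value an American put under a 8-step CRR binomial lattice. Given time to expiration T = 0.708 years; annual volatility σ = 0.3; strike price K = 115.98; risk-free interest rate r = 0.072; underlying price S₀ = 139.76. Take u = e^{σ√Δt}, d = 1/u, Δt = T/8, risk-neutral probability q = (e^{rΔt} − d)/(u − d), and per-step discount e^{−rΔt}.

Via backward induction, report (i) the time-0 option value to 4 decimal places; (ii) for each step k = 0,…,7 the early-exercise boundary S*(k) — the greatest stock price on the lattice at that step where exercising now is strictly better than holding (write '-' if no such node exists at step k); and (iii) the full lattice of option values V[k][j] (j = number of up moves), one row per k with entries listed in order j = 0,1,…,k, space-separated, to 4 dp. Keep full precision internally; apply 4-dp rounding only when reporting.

params: Δt=0.08850 u=1.09335 d=0.91462 q=0.51347 e^(-rΔt)=0.99365
t_8 payoffs: 47.5404 34.1662 18.1786 0.0000 0.0000 0.0000 0.0000 0.0000 0.0000
t_7: node(7,0) S=74.8285 payoff=41.1515 vs cont=40.4148 → 41.1515 [stop]  node(7,1) S=89.4511 payoff=26.5289 vs cont=25.7922 → 26.5289 [stop]  node(7,2) S=106.9313 payoff=9.0487 vs cont=8.7883 → 9.0487 [stop]  node(7,3) S=127.8273 payoff=0.0000 vs cont=0.0000 → 0.0000 [wait]  node(7,4) S=152.8067 payoff=0.0000 vs cont=0.0000 → 0.0000 [wait]  node(7,5) S=182.6674 payoff=0.0000 vs cont=0.0000 → 0.0000 [wait]  node(7,6) S=218.3635 payoff=0.0000 vs cont=0.0000 → 0.0000 [wait]  node(7,7) S=261.0350 payoff=0.0000 vs cont=0.0000 → 0.0000 [wait]  ⇒ S*(7)=106.9313
t_6: node(6,0) S=81.8138 payoff=34.1662 vs cont=33.4296 → 34.1662 [stop]  node(6,1) S=97.8014 payoff=18.1786 vs cont=17.4419 → 18.1786 [stop]  node(6,2) S=116.9133 payoff=0.0000 vs cont=4.3745 → 4.3745 [wait]  node(6,3) S=139.7600 payoff=0.0000 vs cont=0.0000 → 0.0000 [wait]  node(6,4) S=167.0712 payoff=0.0000 vs cont=0.0000 → 0.0000 [wait]  node(6,5) S=199.7195 payoff=0.0000 vs cont=0.0000 → 0.0000 [wait]  node(6,6) S=238.7478 payoff=0.0000 vs cont=0.0000 → 0.0000 [wait]  ⇒ S*(6)=97.8014
t_5: node(5,0) S=89.4511 payoff=26.5289 vs cont=25.7922 → 26.5289 [stop]  node(5,1) S=106.9313 payoff=9.0487 vs cont=11.0202 → 11.0202 [wait]  node(5,2) S=127.8273 payoff=0.0000 vs cont=2.1148 → 2.1148 [wait]  node(5,3) S=152.8067 payoff=0.0000 vs cont=0.0000 → 0.0000 [wait]  node(5,4) S=182.6674 payoff=0.0000 vs cont=0.0000 → 0.0000 [wait]  node(5,5) S=218.3635 payoff=0.0000 vs cont=0.0000 → 0.0000 [wait]  ⇒ S*(5)=89.4511
t_4: node(4,0) S=97.8014 payoff=18.1786 vs cont=18.4477 → 18.4477 [wait]  node(4,1) S=116.9133 payoff=0.0000 vs cont=6.4066 → 6.4066 [wait]  node(4,2) S=139.7600 payoff=0.0000 vs cont=1.0224 → 1.0224 [wait]  node(4,3) S=167.0712 payoff=0.0000 vs cont=0.0000 → 0.0000 [wait]  node(4,4) S=199.7195 payoff=0.0000 vs cont=0.0000 → 0.0000 [wait]  ⇒ S*(4)=-
t_3: node(3,0) S=106.9313 payoff=9.0487 vs cont=12.1871 → 12.1871 [wait]  node(3,1) S=127.8273 payoff=0.0000 vs cont=3.6189 → 3.6189 [wait]  node(3,2) S=152.8067 payoff=0.0000 vs cont=0.4943 → 0.4943 [wait]  node(3,3) S=182.6674 payoff=0.0000 vs cont=0.0000 → 0.0000 [wait]  ⇒ S*(3)=-
t_2: node(2,0) S=116.9133 payoff=0.0000 vs cont=7.7381 → 7.7381 [wait]  node(2,1) S=139.7600 payoff=0.0000 vs cont=2.0017 → 2.0017 [wait]  node(2,2) S=167.0712 payoff=0.0000 vs cont=0.2390 → 0.2390 [wait]  ⇒ S*(2)=-
t_1: node(1,0) S=127.8273 payoff=0.0000 vs cont=4.7622 → 4.7622 [wait]  node(1,1) S=152.8067 payoff=0.0000 vs cont=1.0896 → 1.0896 [wait]  ⇒ S*(1)=-
t_0: node(0,0) S=139.7600 payoff=0.0000 vs cont=2.8582 → 2.8582 [wait]  ⇒ S*(0)=-

price = 2.8582
boundary = - - - - - 89.4511 97.8014 106.9313
tree:
2.8582
4.7622 1.0896
7.7381 2.0017 0.2390
12.1871 3.6189 0.4943 0.0000
18.4477 6.4066 1.0224 0.0000 0.0000
26.5289 11.0202 2.1148 0.0000 0.0000 0.0000
34.1662 18.1786 4.3745 0.0000 0.0000 0.0000 0.0000
41.1515 26.5289 9.0487 0.0000 0.0000 0.0000 0.0000 0.0000
47.5404 34.1662 18.1786 0.0000 0.0000 0.0000 0.0000 0.0000 0.0000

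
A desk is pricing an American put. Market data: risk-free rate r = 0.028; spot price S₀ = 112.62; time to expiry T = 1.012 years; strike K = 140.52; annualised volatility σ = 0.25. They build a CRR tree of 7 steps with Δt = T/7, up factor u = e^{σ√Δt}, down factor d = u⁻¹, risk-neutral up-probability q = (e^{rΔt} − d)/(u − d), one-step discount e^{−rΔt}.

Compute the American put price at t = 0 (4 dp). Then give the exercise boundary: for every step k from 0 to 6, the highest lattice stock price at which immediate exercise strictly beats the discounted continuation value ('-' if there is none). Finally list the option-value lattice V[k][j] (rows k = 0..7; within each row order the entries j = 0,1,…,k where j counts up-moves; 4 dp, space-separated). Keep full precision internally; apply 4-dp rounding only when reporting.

Δt=0.14457  u=1.09972  d=0.90932  q=0.49756  discount=0.99596
step 7 (expiry): payoffs max(K−S,0) = 82.6254 70.5030 55.8425 38.1122 16.6694 0.0000 0.0000 0.0000
step 6: (k=6,j=0): S=63.6679, (K−S)⁺=76.8521, hold=76.2844 ⇒ V=76.8521 exercise | (k=6,j=1): S=76.9991, (K−S)⁺=63.5209, hold=62.9532 ⇒ V=63.5209 exercise | (k=6,j=2): S=93.1216, (K−S)⁺=47.3984, hold=46.8307 ⇒ V=47.3984 exercise | (k=6,j=3): S=112.6200, (K−S)⁺=27.9000, hold=27.3323 ⇒ V=27.9000 exercise | (k=6,j=4): S=136.2010, (K−S)⁺=4.3190, hold=8.3416 ⇒ V=8.3416 continue | (k=6,j=5): S=164.7196, (K−S)⁺=0.0000, hold=0.0000 ⇒ V=0.0000 continue | (k=6,j=6): S=199.2096, (K−S)⁺=0.0000, hold=0.0000 ⇒ V=0.0000 continue  boundary S*=112.6200
step 5: (k=5,j=0): S=70.0170, (K−S)⁺=70.5030, hold=69.9354 ⇒ V=70.5030 exercise | (k=5,j=1): S=84.6775, (K−S)⁺=55.8425, hold=55.2748 ⇒ V=55.8425 exercise | (k=5,j=2): S=102.4078, (K−S)⁺=38.1122, hold=37.5445 ⇒ V=38.1122 exercise | (k=5,j=3): S=123.8506, (K−S)⁺=16.6694, hold=18.0952 ⇒ V=18.0952 continue | (k=5,j=4): S=149.7831, (K−S)⁺=0.0000, hold=4.1742 ⇒ V=4.1742 continue | (k=5,j=5): S=181.1456, (K−S)⁺=0.0000, hold=0.0000 ⇒ V=0.0000 continue  boundary S*=102.4078
step 4: (k=4,j=0): S=76.9991, (K−S)⁺=63.5209, hold=62.9532 ⇒ V=63.5209 exercise | (k=4,j=1): S=93.1216, (K−S)⁺=47.3984, hold=46.8307 ⇒ V=47.3984 exercise | (k=4,j=2): S=112.6200, (K−S)⁺=27.9000, hold=28.0388 ⇒ V=28.0388 continue | (k=4,j=3): S=136.2010, (K−S)⁺=4.3190, hold=11.1236 ⇒ V=11.1236 continue | (k=4,j=4): S=164.7196, (K−S)⁺=0.0000, hold=2.0888 ⇒ V=2.0888 continue  boundary S*=93.1216
step 3: (k=3,j=0): S=84.6775, (K−S)⁺=55.8425, hold=55.2748 ⇒ V=55.8425 exercise | (k=3,j=1): S=102.4078, (K−S)⁺=38.1122, hold=37.6133 ⇒ V=38.1122 exercise | (k=3,j=2): S=123.8506, (K−S)⁺=16.6694, hold=19.5433 ⇒ V=19.5433 continue | (k=3,j=3): S=149.7831, (K−S)⁺=0.0000, hold=6.6015 ⇒ V=6.6015 continue  boundary S*=102.4078
step 2: (k=2,j=0): S=93.1216, (K−S)⁺=47.3984, hold=46.8307 ⇒ V=47.3984 exercise | (k=2,j=1): S=112.6200, (K−S)⁺=27.9000, hold=28.7564 ⇒ V=28.7564 continue | (k=2,j=2): S=136.2010, (K−S)⁺=4.3190, hold=13.0511 ⇒ V=13.0511 continue  boundary S*=93.1216
step 1: (k=1,j=0): S=102.4078, (K−S)⁺=38.1122, hold=37.9689 ⇒ V=38.1122 exercise | (k=1,j=1): S=123.8506, (K−S)⁺=16.6694, hold=20.8575 ⇒ V=20.8575 continue  boundary S*=102.4078
step 0: (k=0,j=0): S=112.6200, (K−S)⁺=27.9000, hold=29.4077 ⇒ V=29.4077 continue  boundary S*=-

price = 29.4077
boundary = - 102.4078 93.1216 102.4078 93.1216 102.4078 112.6200
tree:
29.4077
38.1122 20.8575
47.3984 28.7564 13.0511
55.8425 38.1122 19.5433 6.6015
63.5209 47.3984 28.0388 11.1236 2.0888
70.5030 55.8425 38.1122 18.0952 4.1742 0.0000
76.8521 63.5209 47.3984 27.9000 8.3416 0.0000 0.0000
82.6254 70.5030 55.8425 38.1122 16.6694 0.0000 0.0000 0.0000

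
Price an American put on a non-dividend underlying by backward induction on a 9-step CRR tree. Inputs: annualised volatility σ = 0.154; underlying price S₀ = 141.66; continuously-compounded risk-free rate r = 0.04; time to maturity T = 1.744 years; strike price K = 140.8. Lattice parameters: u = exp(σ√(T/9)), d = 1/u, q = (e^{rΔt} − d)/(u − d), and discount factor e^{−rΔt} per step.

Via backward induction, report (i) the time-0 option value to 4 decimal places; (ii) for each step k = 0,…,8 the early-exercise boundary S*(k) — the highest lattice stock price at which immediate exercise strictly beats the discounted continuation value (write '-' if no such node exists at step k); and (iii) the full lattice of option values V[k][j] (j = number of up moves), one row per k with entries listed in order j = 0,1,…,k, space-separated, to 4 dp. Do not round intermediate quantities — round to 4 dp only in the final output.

price = 7.7761
boundary = - - - 115.5908 108.0145 115.5908 123.6986 115.5908 123.6986
tree:
7.7761
11.8588 4.4158
17.5662 7.1756 2.1323
25.2092 11.3191 3.7551 0.7829
32.7855 17.2417 6.4452 1.5214 0.1662
39.8652 25.2092 10.7139 2.9075 0.3644 0.0000
46.4809 32.7855 17.1014 5.4359 0.7991 0.0000 0.0000
52.6630 39.8652 25.2092 9.8593 1.7522 0.0000 0.0000 0.0000
58.4399 46.4809 32.7855 17.1014 3.8422 0.0000 0.0000 0.0000 0.0000
63.8381 52.6630 39.8652 25.2092 8.4250 0.0000 0.0000 0.0000 0.0000 0.0000

Δt=0.19378  u=1.07014  d=0.93446  q=0.54041  discount=0.99228
step 9 (expiry): payoffs max(K−S,0) = 63.8381 52.6630 39.8652 25.2092 8.4250 0.0000 0.0000 0.0000 0.0000 0.0000
step 8: (k=8,j=0): S=82.3601, (K−S)⁺=58.4399, hold=57.3528 ⇒ V=58.4399 exercise | (k=8,j=1): S=94.3191, (K−S)⁺=46.4809, hold=45.3938 ⇒ V=46.4809 exercise | (k=8,j=2): S=108.0145, (K−S)⁺=32.7855, hold=31.6984 ⇒ V=32.7855 exercise | (k=8,j=3): S=123.6986, (K−S)⁺=17.1014, hold=16.0143 ⇒ V=17.1014 exercise | (k=8,j=4): S=141.6600, (K−S)⁺=0.0000, hold=3.8422 ⇒ V=3.8422 continue | (k=8,j=5): S=162.2295, (K−S)⁺=0.0000, hold=0.0000 ⇒ V=0.0000 continue | (k=8,j=6): S=185.7858, (K−S)⁺=0.0000, hold=0.0000 ⇒ V=0.0000 continue | (k=8,j=7): S=212.7625, (K−S)⁺=0.0000, hold=0.0000 ⇒ V=0.0000 continue | (k=8,j=8): S=243.6563, (K−S)⁺=0.0000, hold=0.0000 ⇒ V=0.0000 continue  boundary S*=123.6986
step 7: (k=7,j=0): S=88.1370, (K−S)⁺=52.6630, hold=51.5759 ⇒ V=52.6630 exercise | (k=7,j=1): S=100.9348, (K−S)⁺=39.8652, hold=38.7781 ⇒ V=39.8652 exercise | (k=7,j=2): S=115.5908, (K−S)⁺=25.2092, hold=24.1220 ⇒ V=25.2092 exercise | (k=7,j=3): S=132.3750, (K−S)⁺=8.4250, hold=9.8593 ⇒ V=9.8593 continue | (k=7,j=4): S=151.5963, (K−S)⁺=0.0000, hold=1.7522 ⇒ V=1.7522 continue | (k=7,j=5): S=173.6086, (K−S)⁺=0.0000, hold=0.0000 ⇒ V=0.0000 continue | (k=7,j=6): S=198.8171, (K−S)⁺=0.0000, hold=0.0000 ⇒ V=0.0000 continue | (k=7,j=7): S=227.6860, (K−S)⁺=0.0000, hold=0.0000 ⇒ V=0.0000 continue  boundary S*=115.5908
step 6: (k=6,j=0): S=94.3191, (K−S)⁺=46.4809, hold=45.3938 ⇒ V=46.4809 exercise | (k=6,j=1): S=108.0145, (K−S)⁺=32.7855, hold=31.6984 ⇒ V=32.7855 exercise | (k=6,j=2): S=123.6986, (K−S)⁺=17.1014, hold=16.7834 ⇒ V=17.1014 exercise | (k=6,j=3): S=141.6600, (K−S)⁺=0.0000, hold=5.4359 ⇒ V=5.4359 continue | (k=6,j=4): S=162.2295, (K−S)⁺=0.0000, hold=0.7991 ⇒ V=0.7991 continue | (k=6,j=5): S=185.7858, (K−S)⁺=0.0000, hold=0.0000 ⇒ V=0.0000 continue | (k=6,j=6): S=212.7625, (K−S)⁺=0.0000, hold=0.0000 ⇒ V=0.0000 continue  boundary S*=123.6986
step 5: (k=5,j=0): S=100.9348, (K−S)⁺=39.8652, hold=38.7781 ⇒ V=39.8652 exercise | (k=5,j=1): S=115.5908, (K−S)⁺=25.2092, hold=24.1220 ⇒ V=25.2092 exercise | (k=5,j=2): S=132.3750, (K−S)⁺=8.4250, hold=10.7139 ⇒ V=10.7139 continue | (k=5,j=3): S=151.5963, (K−S)⁺=0.0000, hold=2.9075 ⇒ V=2.9075 continue | (k=5,j=4): S=173.6086, (K−S)⁺=0.0000, hold=0.3644 ⇒ V=0.3644 continue | (k=5,j=5): S=198.8171, (K−S)⁺=0.0000, hold=0.0000 ⇒ V=0.0000 continue  boundary S*=115.5908
step 4: (k=4,j=0): S=108.0145, (K−S)⁺=32.7855, hold=31.6984 ⇒ V=32.7855 exercise | (k=4,j=1): S=123.6986, (K−S)⁺=17.1014, hold=17.2417 ⇒ V=17.2417 continue | (k=4,j=2): S=141.6600, (K−S)⁺=0.0000, hold=6.4452 ⇒ V=6.4452 continue | (k=4,j=3): S=162.2295, (K−S)⁺=0.0000, hold=1.5214 ⇒ V=1.5214 continue | (k=4,j=4): S=185.7858, (K−S)⁺=0.0000, hold=0.1662 ⇒ V=0.1662 continue  boundary S*=108.0145
step 3: (k=3,j=0): S=115.5908, (K−S)⁺=25.2092, hold=24.1973 ⇒ V=25.2092 exercise | (k=3,j=1): S=132.3750, (K−S)⁺=8.4250, hold=11.3191 ⇒ V=11.3191 continue | (k=3,j=2): S=151.5963, (K−S)⁺=0.0000, hold=3.7551 ⇒ V=3.7551 continue | (k=3,j=3): S=173.6086, (K−S)⁺=0.0000, hold=0.7829 ⇒ V=0.7829 continue  boundary S*=115.5908
step 2: (k=2,j=0): S=123.6986, (K−S)⁺=17.1014, hold=17.5662 ⇒ V=17.5662 continue | (k=2,j=1): S=141.6600, (K−S)⁺=0.0000, hold=7.1756 ⇒ V=7.1756 continue | (k=2,j=2): S=162.2295, (K−S)⁺=0.0000, hold=2.1323 ⇒ V=2.1323 continue  boundary S*=-
step 1: (k=1,j=0): S=132.3750, (K−S)⁺=8.4250, hold=11.8588 ⇒ V=11.8588 continue | (k=1,j=1): S=151.5963, (K−S)⁺=0.0000, hold=4.4158 ⇒ V=4.4158 continue  boundary S*=-
step 0: (k=0,j=0): S=141.6600, (K−S)⁺=0.0000, hold=7.7761 ⇒ V=7.7761 continue  boundary S*=-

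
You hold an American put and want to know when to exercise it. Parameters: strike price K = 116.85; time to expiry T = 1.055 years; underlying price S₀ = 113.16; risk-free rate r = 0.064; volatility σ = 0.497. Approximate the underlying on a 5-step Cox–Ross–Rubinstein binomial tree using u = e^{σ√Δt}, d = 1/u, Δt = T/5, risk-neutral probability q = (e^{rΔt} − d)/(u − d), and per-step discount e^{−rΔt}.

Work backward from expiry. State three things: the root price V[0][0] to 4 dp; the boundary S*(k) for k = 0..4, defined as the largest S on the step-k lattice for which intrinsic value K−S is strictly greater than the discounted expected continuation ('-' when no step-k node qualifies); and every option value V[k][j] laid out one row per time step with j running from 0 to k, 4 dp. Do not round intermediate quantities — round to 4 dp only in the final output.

price = 22.2582
boundary = - - 71.6800 57.0493 71.6800
tree:
22.2582
32.3536 11.6366
45.1700 18.9870 3.7716
59.8007 29.9979 7.2498 0.0000
71.4451 45.1700 13.9356 0.0000 0.0000
80.7127 59.8007 26.7872 0.0000 0.0000 0.0000

params: Δt=0.21100 u=1.25646 d=0.79589 q=0.47269 e^(-rΔt)=0.98659
t_5 payoffs: 80.7127 59.8007 26.7872 0.0000 0.0000 0.0000
t_4: node(4,0) S=45.4049 payoff=71.4451 vs cont=69.8778 → 71.4451 [stop]  node(4,1) S=71.6800 payoff=45.1700 vs cont=43.6027 → 45.1700 [stop]  node(4,2) S=113.1600 payoff=3.6900 vs cont=13.9356 → 13.9356 [wait]  node(4,3) S=178.6438 payoff=0.0000 vs cont=0.0000 → 0.0000 [wait]  node(4,4) S=282.0221 payoff=0.0000 vs cont=0.0000 → 0.0000 [wait]  ⇒ S*(4)=71.6800
t_3: node(3,0) S=57.0493 payoff=59.8007 vs cont=58.2334 → 59.8007 [stop]  node(3,1) S=90.0628 payoff=26.7872 vs cont=29.9979 → 29.9979 [wait]  node(3,2) S=142.1806 payoff=0.0000 vs cont=7.2498 → 7.2498 [wait]  node(3,3) S=224.4582 payoff=0.0000 vs cont=0.0000 → 0.0000 [wait]  ⇒ S*(3)=57.0493
t_2: node(2,0) S=71.6800 payoff=45.1700 vs cont=45.1000 → 45.1700 [stop]  node(2,1) S=113.1600 payoff=3.6900 vs cont=18.9870 → 18.9870 [wait]  node(2,2) S=178.6438 payoff=0.0000 vs cont=3.7716 → 3.7716 [wait]  ⇒ S*(2)=71.6800
t_1: node(1,0) S=90.0628 payoff=26.7872 vs cont=32.3536 → 32.3536 [wait]  node(1,1) S=142.1806 payoff=0.0000 vs cont=11.6366 → 11.6366 [wait]  ⇒ S*(1)=-
t_0: node(0,0) S=113.1600 payoff=3.6900 vs cont=22.2582 → 22.2582 [wait]  ⇒ S*(0)=-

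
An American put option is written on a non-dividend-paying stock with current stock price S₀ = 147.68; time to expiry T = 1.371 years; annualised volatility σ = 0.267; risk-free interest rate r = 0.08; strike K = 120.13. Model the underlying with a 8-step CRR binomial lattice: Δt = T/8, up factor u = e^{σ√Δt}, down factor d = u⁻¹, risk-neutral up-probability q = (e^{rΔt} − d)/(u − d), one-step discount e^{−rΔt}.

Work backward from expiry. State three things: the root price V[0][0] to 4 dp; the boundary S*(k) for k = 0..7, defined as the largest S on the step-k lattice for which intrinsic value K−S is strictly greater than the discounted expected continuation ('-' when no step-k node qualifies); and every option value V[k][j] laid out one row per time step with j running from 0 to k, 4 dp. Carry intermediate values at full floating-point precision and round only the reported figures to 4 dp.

Δt=0.17137, u=1.11687, d=0.89536, q=0.53471, disc=e^(-rΔt)=0.98638
k=8 terminal: V=max(K-S,0) → 59.1346 44.0443 25.2206 1.7399 0.0000 0.0000 0.0000 0.0000 0.0000
k=7: j=0 S=68.1240 intr=52.0060 cont=50.3703 V=52.0060[EX]; j=1 S=84.9779 intr=35.1521 cont=33.5163 V=35.1521[EX]; j=2 S=106.0016 intr=14.1284 cont=12.4927 V=14.1284[EX]; j=3 S=132.2265 intr=0.0000 cont=0.7985 V=0.7985[hold]; j=4 S=164.9395 intr=0.0000 cont=0.0000 V=0.0000[hold]; j=5 S=205.7458 intr=0.0000 cont=0.0000 V=0.0000[hold]; j=6 S=256.6476 intr=0.0000 cont=0.0000 V=0.0000[hold]; j=7 S=320.1426 intr=0.0000 cont=0.0000 V=0.0000[hold]  S*(7)=106.0016
k=6: j=0 S=76.0857 intr=44.0443 cont=42.4086 V=44.0443[EX]; j=1 S=94.9094 intr=25.2206 cont=23.5848 V=25.2206[EX]; j=2 S=118.3901 intr=1.7399 cont=6.9054 V=6.9054[hold]; j=3 S=147.6800 intr=0.0000 cont=0.3665 V=0.3665[hold]; j=4 S=184.2162 intr=0.0000 cont=0.0000 V=0.0000[hold]; j=5 S=229.7916 intr=0.0000 cont=0.0000 V=0.0000[hold]; j=6 S=286.6423 intr=0.0000 cont=0.0000 V=0.0000[hold]  S*(6)=94.9094
k=5: j=0 S=84.9779 intr=35.1521 cont=33.5163 V=35.1521[EX]; j=1 S=106.0016 intr=14.1284 cont=15.2171 V=15.2171[hold]; j=2 S=132.2265 intr=0.0000 cont=3.3625 V=3.3625[hold]; j=3 S=164.9395 intr=0.0000 cont=0.1682 V=0.1682[hold]; j=4 S=205.7458 intr=0.0000 cont=0.0000 V=0.0000[hold]; j=5 S=256.6476 intr=0.0000 cont=0.0000 V=0.0000[hold]  S*(5)=84.9779
k=4: j=0 S=94.9094 intr=25.2206 cont=24.1591 V=25.2206[EX]; j=1 S=118.3901 intr=1.7399 cont=8.7574 V=8.7574[hold]; j=2 S=147.6800 intr=0.0000 cont=1.6319 V=1.6319[hold]; j=3 S=184.2162 intr=0.0000 cont=0.0772 V=0.0772[hold]; j=4 S=229.7916 intr=0.0000 cont=0.0000 V=0.0000[hold]  S*(4)=94.9094
k=3: j=0 S=106.0016 intr=14.1284 cont=16.1940 V=16.1940[hold]; j=1 S=132.2265 intr=0.0000 cont=4.8800 V=4.8800[hold]; j=2 S=164.9395 intr=0.0000 cont=0.7897 V=0.7897[hold]; j=3 S=205.7458 intr=0.0000 cont=0.0354 V=0.0354[hold]  S*(3)=-
k=2: j=0 S=118.3901 intr=1.7399 cont=10.0061 V=10.0061[hold]; j=1 S=147.6800 intr=0.0000 cont=2.6562 V=2.6562[hold]; j=2 S=184.2162 intr=0.0000 cont=0.3811 V=0.3811[hold]  S*(2)=-
k=1: j=0 S=132.2265 intr=0.0000 cont=5.9932 V=5.9932[hold]; j=1 S=164.9395 intr=0.0000 cont=1.4201 V=1.4201[hold]  S*(1)=-
k=0: j=0 S=147.6800 intr=0.0000 cont=3.4996 V=3.4996[hold]  S*(0)=-

price = 3.4996
boundary = - - - - 94.9094 84.9779 94.9094 106.0016
tree:
3.4996
5.9932 1.4201
10.0061 2.6562 0.3811
16.1940 4.8800 0.7897 0.0354
25.2206 8.7574 1.6319 0.0772 0.0000
35.1521 15.2171 3.3625 0.1682 0.0000 0.0000
44.0443 25.2206 6.9054 0.3665 0.0000 0.0000 0.0000
52.0060 35.1521 14.1284 0.7985 0.0000 0.0000 0.0000 0.0000
59.1346 44.0443 25.2206 1.7399 0.0000 0.0000 0.0000 0.0000 0.0000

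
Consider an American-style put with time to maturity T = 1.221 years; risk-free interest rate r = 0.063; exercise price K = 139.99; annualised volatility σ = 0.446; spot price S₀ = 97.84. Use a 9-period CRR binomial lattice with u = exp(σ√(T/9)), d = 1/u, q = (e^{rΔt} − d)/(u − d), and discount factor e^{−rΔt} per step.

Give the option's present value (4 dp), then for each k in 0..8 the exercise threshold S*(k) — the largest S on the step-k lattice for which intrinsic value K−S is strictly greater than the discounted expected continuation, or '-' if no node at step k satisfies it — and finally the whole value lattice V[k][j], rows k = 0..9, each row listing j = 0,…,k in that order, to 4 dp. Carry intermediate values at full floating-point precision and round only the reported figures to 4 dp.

Δt=0.13567, u=1.17854, d=0.84851, q=0.48503, disc=e^(-rΔt)=0.99149
k=9 terminal: V=max(K-S,0) → 117.6839 109.0079 96.9574 80.2197 56.9719 24.6818 0.0000 0.0000 0.0000 0.0000
k=8: j=0 S=26.2886 intr=113.7014 cont=112.5101 V=113.7014[EX]; j=1 S=36.5136 intr=103.4764 cont=102.2850 V=103.4764[EX]; j=2 S=50.7156 intr=89.2744 cont=88.0830 V=89.2744[EX]; j=3 S=70.4416 intr=69.5484 cont=68.3570 V=69.5484[EX]; j=4 S=97.8400 intr=42.1500 cont=40.9586 V=42.1500[EX]; j=5 S=135.8951 intr=4.0949 cont=12.6022 V=12.6022[hold]; j=6 S=188.7519 intr=0.0000 cont=0.0000 V=0.0000[hold]; j=7 S=262.1674 intr=0.0000 cont=0.0000 V=0.0000[hold]; j=8 S=364.1382 intr=0.0000 cont=0.0000 V=0.0000[hold]  S*(8)=97.8400
k=7: j=0 S=30.9821 intr=109.0079 cont=107.8165 V=109.0079[EX]; j=1 S=43.0326 intr=96.9574 cont=95.7660 V=96.9574[EX]; j=2 S=59.7703 intr=80.2197 cont=79.0283 V=80.2197[EX]; j=3 S=83.0181 intr=56.9719 cont=55.7805 V=56.9719[EX]; j=4 S=115.3082 intr=24.6818 cont=27.5816 V=27.5816[hold]; j=5 S=160.1576 intr=0.0000 cont=6.4345 V=6.4345[hold]; j=6 S=222.4513 intr=0.0000 cont=0.0000 V=0.0000[hold]; j=7 S=308.9744 intr=0.0000 cont=0.0000 V=0.0000[hold]  S*(7)=83.0181
k=6: j=0 S=36.5136 intr=103.4764 cont=102.2850 V=103.4764[EX]; j=1 S=50.7156 intr=89.2744 cont=88.0830 V=89.2744[EX]; j=2 S=70.4416 intr=69.5484 cont=68.3570 V=69.5484[EX]; j=3 S=97.8400 intr=42.1500 cont=42.3531 V=42.3531[hold]; j=4 S=135.8951 intr=4.0949 cont=17.1771 V=17.1771[hold]; j=5 S=188.7519 intr=0.0000 cont=3.2854 V=3.2854[hold]; j=6 S=262.1674 intr=0.0000 cont=0.0000 V=0.0000[hold]  S*(6)=70.4416
k=5: j=0 S=43.0326 intr=96.9574 cont=95.7660 V=96.9574[EX]; j=1 S=59.7703 intr=80.2197 cont=79.0283 V=80.2197[EX]; j=2 S=83.0181 intr=56.9719 cont=55.8782 V=56.9719[EX]; j=3 S=115.3082 intr=24.6818 cont=29.8854 V=29.8854[hold]; j=4 S=160.1576 intr=0.0000 cont=10.3503 V=10.3503[hold]; j=5 S=222.4513 intr=0.0000 cont=1.6775 V=1.6775[hold]  S*(5)=83.0181
k=4: j=0 S=50.7156 intr=89.2744 cont=88.0830 V=89.2744[EX]; j=1 S=70.4416 intr=69.5484 cont=68.3570 V=69.5484[EX]; j=2 S=97.8400 intr=42.1500 cont=43.4611 V=43.4611[hold]; j=3 S=135.8951 intr=4.0949 cont=20.2366 V=20.2366[hold]; j=4 S=188.7519 intr=0.0000 cont=6.0914 V=6.0914[hold]  S*(4)=70.4416
k=3: j=0 S=59.7703 intr=80.2197 cont=79.0283 V=80.2197[EX]; j=1 S=83.0181 intr=56.9719 cont=56.4110 V=56.9719[EX]; j=2 S=115.3082 intr=24.6818 cont=31.9224 V=31.9224[hold]; j=3 S=160.1576 intr=0.0000 cont=13.2619 V=13.2619[hold]  S*(3)=83.0181
k=2: j=0 S=70.4416 intr=69.5484 cont=68.3570 V=69.5484[EX]; j=1 S=97.8400 intr=42.1500 cont=44.4406 V=44.4406[hold]; j=2 S=135.8951 intr=4.0949 cont=22.6768 V=22.6768[hold]  S*(2)=70.4416
k=1: j=0 S=83.0181 intr=56.9719 cont=56.8821 V=56.9719[EX]; j=1 S=115.3082 intr=24.6818 cont=33.5961 V=33.5961[hold]  S*(1)=83.0181
k=0: j=0 S=97.8400 intr=42.1500 cont=45.2455 V=45.2455[hold]  S*(0)=-

price = 45.2455
boundary = - 83.0181 70.4416 83.0181 70.4416 83.0181 70.4416 83.0181 97.8400
tree:
45.2455
56.9719 33.5961
69.5484 44.4406 22.6768
80.2197 56.9719 31.9224 13.2619
89.2744 69.5484 43.4611 20.2366 6.0914
96.9574 80.2197 56.9719 29.8854 10.3503 1.6775
103.4764 89.2744 69.5484 42.3531 17.1771 3.2854 0.0000
109.0079 96.9574 80.2197 56.9719 27.5816 6.4345 0.0000 0.0000
113.7014 103.4764 89.2744 69.5484 42.1500 12.6022 0.0000 0.0000 0.0000
117.6839 109.0079 96.9574 80.2197 56.9719 24.6818 0.0000 0.0000 0.0000 0.0000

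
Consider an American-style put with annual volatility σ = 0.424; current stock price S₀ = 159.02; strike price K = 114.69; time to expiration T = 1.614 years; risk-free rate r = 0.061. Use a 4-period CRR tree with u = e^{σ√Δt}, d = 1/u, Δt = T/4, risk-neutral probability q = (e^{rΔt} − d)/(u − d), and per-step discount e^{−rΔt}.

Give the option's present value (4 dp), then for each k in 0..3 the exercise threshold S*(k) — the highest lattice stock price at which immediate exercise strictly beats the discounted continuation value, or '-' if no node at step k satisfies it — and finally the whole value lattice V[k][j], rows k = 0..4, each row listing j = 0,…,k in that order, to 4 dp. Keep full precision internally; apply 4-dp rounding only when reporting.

price = 9.7977
boundary = - - - 70.8833
tree:
9.7977
16.6204 2.8800
27.4799 5.6632 0.0000
43.8067 11.1360 0.0000 0.0000
60.5430 21.8974 0.0000 0.0000 0.0000

Δt=0.40350  u=1.30909  d=0.76389  q=0.47878  discount=0.97569
step 4 (expiry): payoffs max(K−S,0) = 60.5430 21.8974 0.0000 0.0000 0.0000
step 3: (k=3,j=0): S=70.8833, (K−S)⁺=43.8067, hold=41.0183 ⇒ V=43.8067 exercise | (k=3,j=1): S=121.4737, (K−S)⁺=0.0000, hold=11.1360 ⇒ V=11.1360 continue | (k=3,j=2): S=208.1714, (K−S)⁺=0.0000, hold=0.0000 ⇒ V=0.0000 continue | (k=3,j=3): S=356.7465, (K−S)⁺=0.0000, hold=0.0000 ⇒ V=0.0000 continue  boundary S*=70.8833
step 2: (k=2,j=0): S=92.7926, (K−S)⁺=21.8974, hold=27.4799 ⇒ V=27.4799 continue | (k=2,j=1): S=159.0200, (K−S)⁺=0.0000, hold=5.6632 ⇒ V=5.6632 continue | (k=2,j=2): S=272.5150, (K−S)⁺=0.0000, hold=0.0000 ⇒ V=0.0000 continue  boundary S*=-
step 1: (k=1,j=0): S=121.4737, (K−S)⁺=0.0000, hold=16.6204 ⇒ V=16.6204 continue | (k=1,j=1): S=208.1714, (K−S)⁺=0.0000, hold=2.8800 ⇒ V=2.8800 continue  boundary S*=-
step 0: (k=0,j=0): S=159.0200, (K−S)⁺=0.0000, hold=9.7977 ⇒ V=9.7977 continue  boundary S*=-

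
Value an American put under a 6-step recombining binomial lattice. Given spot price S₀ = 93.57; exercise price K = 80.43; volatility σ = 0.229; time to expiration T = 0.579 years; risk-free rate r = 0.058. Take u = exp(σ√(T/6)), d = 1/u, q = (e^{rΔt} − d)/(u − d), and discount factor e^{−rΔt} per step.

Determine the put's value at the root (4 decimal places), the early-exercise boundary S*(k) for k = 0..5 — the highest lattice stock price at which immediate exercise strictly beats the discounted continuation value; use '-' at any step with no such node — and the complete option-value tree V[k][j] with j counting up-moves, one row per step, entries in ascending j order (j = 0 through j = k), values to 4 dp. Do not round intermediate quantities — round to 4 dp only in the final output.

Δt=0.09650, u=1.07373, d=0.93133, q=0.52164, disc=e^(-rΔt)=0.99442
k=6 terminal: V=max(K-S,0) → 19.3683 10.0324 0.0000 0.0000 0.0000 0.0000 0.0000
k=5: j=0 S=65.5637 intr=14.8663 cont=14.4174 V=14.8663[EX]; j=1 S=75.5880 intr=4.8420 cont=4.7723 V=4.8420[EX]; j=2 S=87.1449 intr=0.0000 cont=0.0000 V=0.0000[hold]; j=3 S=100.4688 intr=0.0000 cont=0.0000 V=0.0000[hold]; j=4 S=115.8299 intr=0.0000 cont=0.0000 V=0.0000[hold]; j=5 S=133.5396 intr=0.0000 cont=0.0000 V=0.0000[hold]  S*(5)=75.5880
k=4: j=0 S=70.3976 intr=10.0324 cont=9.5835 V=10.0324[EX]; j=1 S=81.1610 intr=0.0000 cont=2.3033 V=2.3033[hold]; j=2 S=93.5700 intr=0.0000 cont=0.0000 V=0.0000[hold]; j=3 S=107.8763 intr=0.0000 cont=0.0000 V=0.0000[hold]; j=4 S=124.3699 intr=0.0000 cont=0.0000 V=0.0000[hold]  S*(4)=70.3976
k=3: j=0 S=75.5880 intr=4.8420 cont=5.9671 V=5.9671[hold]; j=1 S=87.1449 intr=0.0000 cont=1.0957 V=1.0957[hold]; j=2 S=100.4688 intr=0.0000 cont=0.0000 V=0.0000[hold]; j=3 S=115.8299 intr=0.0000 cont=0.0000 V=0.0000[hold]  S*(3)=-
k=2: j=0 S=81.1610 intr=0.0000 cont=3.4068 V=3.4068[hold]; j=1 S=93.5700 intr=0.0000 cont=0.5212 V=0.5212[hold]; j=2 S=107.8763 intr=0.0000 cont=0.0000 V=0.0000[hold]  S*(2)=-
k=1: j=0 S=87.1449 intr=0.0000 cont=1.8910 V=1.8910[hold]; j=1 S=100.4688 intr=0.0000 cont=0.2479 V=0.2479[hold]  S*(1)=-
k=0: j=0 S=93.5700 intr=0.0000 cont=1.0281 V=1.0281[hold]  S*(0)=-

price = 1.0281
boundary = - - - - 70.3976 75.5880
tree:
1.0281
1.8910 0.2479
3.4068 0.5212 0.0000
5.9671 1.0957 0.0000 0.0000
10.0324 2.3033 0.0000 0.0000 0.0000
14.8663 4.8420 0.0000 0.0000 0.0000 0.0000
19.3683 10.0324 0.0000 0.0000 0.0000 0.0000 0.0000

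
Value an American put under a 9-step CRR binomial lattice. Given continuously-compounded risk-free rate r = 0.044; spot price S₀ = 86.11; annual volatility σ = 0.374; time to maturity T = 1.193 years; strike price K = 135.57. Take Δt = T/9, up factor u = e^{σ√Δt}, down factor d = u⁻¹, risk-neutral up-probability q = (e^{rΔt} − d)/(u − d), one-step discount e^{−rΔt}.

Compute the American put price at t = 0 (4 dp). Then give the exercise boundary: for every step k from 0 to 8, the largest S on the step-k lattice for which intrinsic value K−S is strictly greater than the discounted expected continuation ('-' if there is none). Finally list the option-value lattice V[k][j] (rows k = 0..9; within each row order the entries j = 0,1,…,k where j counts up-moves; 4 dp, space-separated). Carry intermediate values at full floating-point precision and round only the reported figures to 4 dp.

price = 49.7173
boundary = - 75.1480 86.1100 75.1480 86.1100 75.1480 86.1100 98.6711 113.0645
tree:
49.7173
60.4220 39.0568
69.9886 49.4600 28.5855
78.3373 60.4220 38.2686 18.7458
85.6232 69.9886 49.4600 26.9589 10.3338
91.9815 78.3373 60.4220 37.3584 16.3464 4.1350
97.5305 85.6232 69.9886 49.4600 25.0806 7.3576 0.7957
102.3730 91.9815 78.3373 60.4220 36.8989 12.9534 1.5614 0.0000
106.5991 97.5305 85.6232 69.9886 49.4600 22.5055 3.0639 0.0000 0.0000
110.2872 102.3730 91.9815 78.3373 60.4220 36.8989 6.0124 0.0000 0.0000 0.0000

Δt=0.13256, u=1.14587, d=0.87270, q=0.48742, disc=e^(-rΔt)=0.99418
k=9 terminal: V=max(K-S,0) → 110.2872 102.3730 91.9815 78.3373 60.4220 36.8989 6.0124 0.0000 0.0000 0.0000
k=8: j=0 S=28.9709 intr=106.5991 cont=105.8107 V=106.5991[EX]; j=1 S=38.0395 intr=97.5305 cont=96.7421 V=97.5305[EX]; j=2 S=49.9468 intr=85.6232 cont=84.8348 V=85.6232[EX]; j=3 S=65.5814 intr=69.9886 cont=69.2002 V=69.9886[EX]; j=4 S=86.1100 intr=49.4600 cont=48.6716 V=49.4600[EX]; j=5 S=113.0645 intr=22.5055 cont=21.7171 V=22.5055[EX]; j=6 S=148.4565 intr=0.0000 cont=3.0639 V=3.0639[hold]; j=7 S=194.9270 intr=0.0000 cont=0.0000 V=0.0000[hold]; j=8 S=255.9439 intr=0.0000 cont=0.0000 V=0.0000[hold]  S*(8)=113.0645
k=7: j=0 S=33.1970 intr=102.3730 cont=101.5846 V=102.3730[EX]; j=1 S=43.5885 intr=91.9815 cont=91.1931 V=91.9815[EX]; j=2 S=57.2327 intr=78.3373 cont=77.5489 V=78.3373[EX]; j=3 S=75.1480 intr=60.4220 cont=59.6336 V=60.4220[EX]; j=4 S=98.6711 intr=36.8989 cont=36.1105 V=36.8989[EX]; j=5 S=129.5576 intr=6.0124 cont=12.9534 V=12.9534[hold]; j=6 S=170.1122 intr=0.0000 cont=1.5614 V=1.5614[hold]; j=7 S=223.3615 intr=0.0000 cont=0.0000 V=0.0000[hold]  S*(7)=98.6711
k=6: j=0 S=38.0395 intr=97.5305 cont=96.7421 V=97.5305[EX]; j=1 S=49.9468 intr=85.6232 cont=84.8348 V=85.6232[EX]; j=2 S=65.5814 intr=69.9886 cont=69.2002 V=69.9886[EX]; j=3 S=86.1100 intr=49.4600 cont=48.6716 V=49.4600[EX]; j=4 S=113.0645 intr=22.5055 cont=25.0806 V=25.0806[hold]; j=5 S=148.4565 intr=0.0000 cont=7.3576 V=7.3576[hold]; j=6 S=194.9270 intr=0.0000 cont=0.7957 V=0.7957[hold]  S*(6)=86.1100
k=5: j=0 S=43.5885 intr=91.9815 cont=91.1931 V=91.9815[EX]; j=1 S=57.2327 intr=78.3373 cont=77.5489 V=78.3373[EX]; j=2 S=75.1480 intr=60.4220 cont=59.6336 V=60.4220[EX]; j=3 S=98.6711 intr=36.8989 cont=37.3584 V=37.3584[hold]; j=4 S=129.5576 intr=6.0124 cont=16.3464 V=16.3464[hold]; j=5 S=170.1122 intr=0.0000 cont=4.1350 V=4.1350[hold]  S*(5)=75.1480
k=4: j=0 S=49.9468 intr=85.6232 cont=84.8348 V=85.6232[EX]; j=1 S=65.5814 intr=69.9886 cont=69.2002 V=69.9886[EX]; j=2 S=86.1100 intr=49.4600 cont=48.8943 V=49.4600[EX]; j=3 S=113.0645 intr=22.5055 cont=26.9589 V=26.9589[hold]; j=4 S=148.4565 intr=0.0000 cont=10.3338 V=10.3338[hold]  S*(4)=86.1100
k=3: j=0 S=57.2327 intr=78.3373 cont=77.5489 V=78.3373[EX]; j=1 S=75.1480 intr=60.4220 cont=59.6336 V=60.4220[EX]; j=2 S=98.6711 intr=36.8989 cont=38.2686 V=38.2686[hold]; j=3 S=129.5576 intr=6.0124 cont=18.7458 V=18.7458[hold]  S*(3)=75.1480
k=2: j=0 S=65.5814 intr=69.9886 cont=69.2002 V=69.9886[EX]; j=1 S=86.1100 intr=49.4600 cont=49.3353 V=49.4600[EX]; j=2 S=113.0645 intr=22.5055 cont=28.5855 V=28.5855[hold]  S*(2)=86.1100
k=1: j=0 S=75.1480 intr=60.4220 cont=59.6336 V=60.4220[EX]; j=1 S=98.6711 intr=36.8989 cont=39.0568 V=39.0568[hold]  S*(1)=75.1480
k=0: j=0 S=86.1100 intr=49.4600 cont=49.7173 V=49.7173[hold]  S*(0)=-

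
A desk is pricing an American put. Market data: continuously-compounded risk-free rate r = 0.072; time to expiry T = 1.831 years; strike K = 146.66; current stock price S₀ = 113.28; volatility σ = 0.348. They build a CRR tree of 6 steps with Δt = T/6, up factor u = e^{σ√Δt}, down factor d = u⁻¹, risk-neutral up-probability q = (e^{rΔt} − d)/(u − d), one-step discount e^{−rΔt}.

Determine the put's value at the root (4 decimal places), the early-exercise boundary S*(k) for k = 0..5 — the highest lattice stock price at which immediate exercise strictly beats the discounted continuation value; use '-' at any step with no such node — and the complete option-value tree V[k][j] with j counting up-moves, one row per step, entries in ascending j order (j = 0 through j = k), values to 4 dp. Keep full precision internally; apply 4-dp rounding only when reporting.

price = 36.8302
boundary = - 93.4682 77.1213 93.4682 77.1213 93.4682
tree:
36.8302
53.1918 22.6854
69.5387 35.4459 11.3904
83.0267 53.1918 19.9079 3.6876
94.1557 69.5387 33.5063 7.6853 0.0000
103.3383 83.0267 53.1918 16.0167 0.0000 0.0000
110.9149 94.1557 69.5387 33.3800 0.0000 0.0000 0.0000

Δt=0.30517  u=1.21196  d=0.82511  q=0.50951  discount=0.97827
step 6 (expiry): payoffs max(K−S,0) = 110.9149 94.1557 69.5387 33.3800 0.0000 0.0000 0.0000
step 5: (k=5,j=0): S=43.3217, (K−S)⁺=103.3383, hold=100.1510 ⇒ V=103.3383 exercise | (k=5,j=1): S=63.6333, (K−S)⁺=83.0267, hold=79.8394 ⇒ V=83.0267 exercise | (k=5,j=2): S=93.4682, (K−S)⁺=53.1918, hold=50.0046 ⇒ V=53.1918 exercise | (k=5,j=3): S=137.2912, (K−S)⁺=9.3688, hold=16.0167 ⇒ V=16.0167 continue | (k=5,j=4): S=201.6610, (K−S)⁺=0.0000, hold=0.0000 ⇒ V=0.0000 continue | (k=5,j=5): S=296.2109, (K−S)⁺=0.0000, hold=0.0000 ⇒ V=0.0000 continue  boundary S*=93.4682
step 4: (k=4,j=0): S=52.5043, (K−S)⁺=94.1557, hold=90.9684 ⇒ V=94.1557 exercise | (k=4,j=1): S=77.1213, (K−S)⁺=69.5387, hold=66.3515 ⇒ V=69.5387 exercise | (k=4,j=2): S=113.2800, (K−S)⁺=33.3800, hold=33.5063 ⇒ V=33.5063 continue | (k=4,j=3): S=166.3920, (K−S)⁺=0.0000, hold=7.6853 ⇒ V=7.6853 continue | (k=4,j=4): S=244.4058, (K−S)⁺=0.0000, hold=0.0000 ⇒ V=0.0000 continue  boundary S*=77.1213
step 3: (k=3,j=0): S=63.6333, (K−S)⁺=83.0267, hold=79.8394 ⇒ V=83.0267 exercise | (k=3,j=1): S=93.4682, (K−S)⁺=53.1918, hold=50.0675 ⇒ V=53.1918 exercise | (k=3,j=2): S=137.2912, (K−S)⁺=9.3688, hold=19.9079 ⇒ V=19.9079 continue | (k=3,j=3): S=201.6610, (K−S)⁺=0.0000, hold=3.6876 ⇒ V=3.6876 continue  boundary S*=93.4682
step 2: (k=2,j=0): S=77.1213, (K−S)⁺=69.5387, hold=66.3515 ⇒ V=69.5387 exercise | (k=2,j=1): S=113.2800, (K−S)⁺=33.3800, hold=35.4459 ⇒ V=35.4459 continue | (k=2,j=2): S=166.3920, (K−S)⁺=0.0000, hold=11.3904 ⇒ V=11.3904 continue  boundary S*=77.1213
step 1: (k=1,j=0): S=93.4682, (K−S)⁺=53.1918, hold=51.0343 ⇒ V=53.1918 exercise | (k=1,j=1): S=137.2912, (K−S)⁺=9.3688, hold=22.6854 ⇒ V=22.6854 continue  boundary S*=93.4682
step 0: (k=0,j=0): S=113.2800, (K−S)⁺=33.3800, hold=36.8302 ⇒ V=36.8302 continue  boundary S*=-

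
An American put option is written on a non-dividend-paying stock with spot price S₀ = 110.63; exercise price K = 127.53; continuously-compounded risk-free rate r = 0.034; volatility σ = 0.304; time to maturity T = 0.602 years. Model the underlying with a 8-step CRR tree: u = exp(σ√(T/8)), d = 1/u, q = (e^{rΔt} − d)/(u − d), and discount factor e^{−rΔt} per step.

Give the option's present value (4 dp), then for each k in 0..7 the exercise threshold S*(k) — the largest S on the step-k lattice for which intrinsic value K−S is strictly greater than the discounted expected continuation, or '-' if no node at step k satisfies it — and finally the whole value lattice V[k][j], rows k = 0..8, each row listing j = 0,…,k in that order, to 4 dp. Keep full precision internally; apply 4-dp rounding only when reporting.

price = 20.2021
boundary = - - 93.6352 86.1434 93.6352 101.7785 93.6352 101.7785
tree:
20.2021
26.6112 13.7553
33.8948 19.3036 8.1549
41.3866 26.1179 12.4378 3.8192
48.2789 33.8948 18.3035 6.5062 1.0922
54.6198 41.3866 25.7515 10.7848 2.1662 0.0000
60.4533 48.2789 33.8948 17.1869 4.2963 0.0000 0.0000
65.8201 54.6198 41.3866 25.7515 8.5210 0.0000 0.0000 0.0000
70.7575 60.4533 48.2789 33.8948 16.9000 0.0000 0.0000 0.0000 0.0000

params: Δt=0.07525 u=1.08697 d=0.91999 q=0.49451 e^(-rΔt)=0.99744
t_8 payoffs: 70.7575 60.4533 48.2789 33.8948 16.9000 0.0000 0.0000 0.0000 0.0000
t_7: node(7,0) S=61.7099 payoff=65.8201 vs cont=65.4943 → 65.8201 [stop]  node(7,1) S=72.9102 payoff=54.6198 vs cont=54.2939 → 54.6198 [stop]  node(7,2) S=86.1434 payoff=41.3866 vs cont=41.0607 → 41.3866 [stop]  node(7,3) S=101.7785 payoff=25.7515 vs cont=25.4256 → 25.7515 [stop]  node(7,4) S=120.2513 payoff=7.2787 vs cont=8.5210 → 8.5210 [wait]  node(7,5) S=142.0769 payoff=0.0000 vs cont=0.0000 → 0.0000 [wait]  node(7,6) S=167.8639 payoff=0.0000 vs cont=0.0000 → 0.0000 [wait]  node(7,7) S=198.3312 payoff=0.0000 vs cont=0.0000 → 0.0000 [wait]  ⇒ S*(7)=101.7785
t_6: node(6,0) S=67.0767 payoff=60.4533 vs cont=60.1274 → 60.4533 [stop]  node(6,1) S=79.2511 payoff=48.2789 vs cont=47.9530 → 48.2789 [stop]  node(6,2) S=93.6352 payoff=33.8948 vs cont=33.5689 → 33.8948 [stop]  node(6,3) S=110.6300 payoff=16.9000 vs cont=17.1869 → 17.1869 [wait]  node(6,4) S=130.7094 payoff=0.0000 vs cont=4.2963 → 4.2963 [wait]  node(6,5) S=154.4331 payoff=0.0000 vs cont=0.0000 → 0.0000 [wait]  node(6,6) S=182.4628 payoff=0.0000 vs cont=0.0000 → 0.0000 [wait]  ⇒ S*(6)=93.6352
t_5: node(5,0) S=72.9102 payoff=54.6198 vs cont=54.2939 → 54.6198 [stop]  node(5,1) S=86.1434 payoff=41.3866 vs cont=41.0607 → 41.3866 [stop]  node(5,2) S=101.7785 payoff=25.7515 vs cont=25.5671 → 25.7515 [stop]  node(5,3) S=120.2513 payoff=7.2787 vs cont=10.7848 → 10.7848 [wait]  node(5,4) S=142.0769 payoff=0.0000 vs cont=2.1662 → 2.1662 [wait]  node(5,5) S=167.8639 payoff=0.0000 vs cont=0.0000 → 0.0000 [wait]  ⇒ S*(5)=101.7785
t_4: node(4,0) S=79.2511 payoff=48.2789 vs cont=47.9530 → 48.2789 [stop]  node(4,1) S=93.6352 payoff=33.8948 vs cont=33.5689 → 33.8948 [stop]  node(4,2) S=110.6300 payoff=16.9000 vs cont=18.3035 → 18.3035 [wait]  node(4,3) S=130.7094 payoff=0.0000 vs cont=6.5062 → 6.5062 [wait]  node(4,4) S=154.4331 payoff=0.0000 vs cont=1.0922 → 1.0922 [wait]  ⇒ S*(4)=93.6352
t_3: node(3,0) S=86.1434 payoff=41.3866 vs cont=41.0607 → 41.3866 [stop]  node(3,1) S=101.7785 payoff=25.7515 vs cont=26.1179 → 26.1179 [wait]  node(3,2) S=120.2513 payoff=7.2787 vs cont=12.4378 → 12.4378 [wait]  node(3,3) S=142.0769 payoff=0.0000 vs cont=3.8192 → 3.8192 [wait]  ⇒ S*(3)=86.1434
t_2: node(2,0) S=93.6352 payoff=33.8948 vs cont=33.7497 → 33.8948 [stop]  node(2,1) S=110.6300 payoff=16.9000 vs cont=19.3036 → 19.3036 [wait]  node(2,2) S=130.7094 payoff=0.0000 vs cont=8.1549 → 8.1549 [wait]  ⇒ S*(2)=93.6352
t_1: node(1,0) S=101.7785 payoff=25.7515 vs cont=26.6112 → 26.6112 [wait]  node(1,1) S=120.2513 payoff=7.2787 vs cont=13.7553 → 13.7553 [wait]  ⇒ S*(1)=-
t_0: node(0,0) S=110.6300 payoff=16.9000 vs cont=20.2021 → 20.2021 [wait]  ⇒ S*(0)=-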